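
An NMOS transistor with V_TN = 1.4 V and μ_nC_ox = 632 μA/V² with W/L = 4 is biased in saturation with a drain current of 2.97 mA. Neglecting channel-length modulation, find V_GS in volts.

V_GS = 2.93 V

k_n = μ_nC_ox · (W/L) = 2.528 mA/V².
In saturation I_D = ½ k_n (V_GS − V_TN)², so V_GS − V_TN = √(2 I_D / k_n) = √(2 × 2.97 / 2.528) = 1.53 V.
V_GS = 1.4 + 1.53 = 2.93 V.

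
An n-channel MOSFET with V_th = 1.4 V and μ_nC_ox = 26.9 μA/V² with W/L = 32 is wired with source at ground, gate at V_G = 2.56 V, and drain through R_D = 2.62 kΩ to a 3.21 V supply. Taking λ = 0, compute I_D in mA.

V_GS = V_G = 2.56 V, so V_ov = 2.56 − 1.4 = 1.16 V.
k_n = μ_nC_ox · (W/L) = 0.8608 mA/V².
Assume saturation: I_D = ½ k_n V_ov² = 0.5 × 0.8608 × 1.16² = 0.579 mA, giving V_DS = V_DD − I_D R_D = 3.21 − 0.579 × 2.62 = 1.69 V.
V_DS = 1.69 V ≥ V_ov = 1.16 V, confirming saturation.

I_D = 0.579 mA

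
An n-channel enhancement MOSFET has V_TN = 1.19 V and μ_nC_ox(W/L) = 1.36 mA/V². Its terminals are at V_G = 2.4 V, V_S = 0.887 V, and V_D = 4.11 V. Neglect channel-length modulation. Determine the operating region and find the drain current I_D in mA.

Saturation; I_D = 0.0709 mA

V_GS = V_G − V_S = 2.4 − 0.887 = 1.51 V; V_DS = V_D − V_S = 4.11 − 0.887 = 3.22 V.
V_ov = V_GS − V_TN = 1.51 − 1.19 = 0.323 V.
Since V_DS = 3.22 V ≥ V_ov = 0.323 V, the device is in saturation.
I_D = ½ k_n V_ov² = 0.5 × 1.36 × 0.323² = 0.0709 mA.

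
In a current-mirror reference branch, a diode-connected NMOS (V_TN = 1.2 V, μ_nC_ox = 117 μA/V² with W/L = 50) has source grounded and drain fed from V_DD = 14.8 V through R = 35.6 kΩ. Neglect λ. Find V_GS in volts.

V_GS = 1.56 V

With gate tied to drain, V_GS = V_DS ≥ V_GS − V_TN, so the device is in saturation.
k_n = μ_nC_ox · (W/L) = 5.85 mA/V².
KCL at the drain: ½ k_n (V_GS − V_TN)² = (V_DD − V_GS)/R.
Let x = V_GS − 1.2. Then 104 x² + x − 13.6 = 0, giving x = 0.357 V (positive root), so V_GS = 1.56 V.
I_D = (V_DD − V_GS)/R = (14.8 − 1.56) / 35.6 = 0.372 mA.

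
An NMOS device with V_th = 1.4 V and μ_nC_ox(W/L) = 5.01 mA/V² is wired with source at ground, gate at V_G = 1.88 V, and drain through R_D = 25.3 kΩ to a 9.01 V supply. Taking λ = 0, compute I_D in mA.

V_GS = V_G = 1.88 V, so V_ov = 1.88 − 1.4 = 0.48 V.
Assume saturation: I_D = ½ k_n V_ov² = 0.5 × 5.01 × 0.48² = 0.577 mA, giving V_DS = V_DD − I_D R_D = 9.01 − 0.577 × 25.3 = -5.59 V.
But -5.59 V < V_ov = 0.48 V, so the device is actually in triode.
In triode I_D = k_n[V_ov V_DS − ½ V_DS²] and I_D = (V_DD − V_DS)/R_D. Equating: 63.4 V_DS² − 61.84 V_DS + 9.01 = 0, giving V_DS = 0.178 V (the root below V_ov).
I_D = (9.01 − 0.178) / 25.3 = 0.349 mA.

I_D = 0.349 mA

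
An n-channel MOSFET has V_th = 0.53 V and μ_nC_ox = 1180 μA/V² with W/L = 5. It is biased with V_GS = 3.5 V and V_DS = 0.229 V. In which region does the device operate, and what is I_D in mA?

k_n = μ_nC_ox · (W/L) = 5.9 mA/V².
V_ov = V_GS − V_th = 3.5 − 0.53 = 2.97 V.
Since V_DS = 0.229 V < V_ov = 2.97 V, the device is in the triode region.
I_D = k_n [V_ov · V_DS − ½ V_DS²] = 5.9 × [2.97 × 0.229 − 0.5 × 0.229²] = 3.86 mA.

Triode; I_D = 3.86 mA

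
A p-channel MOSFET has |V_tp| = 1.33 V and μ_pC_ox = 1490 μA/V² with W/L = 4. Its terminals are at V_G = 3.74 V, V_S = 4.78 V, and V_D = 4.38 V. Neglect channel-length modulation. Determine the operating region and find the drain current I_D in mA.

V_SG = V_S − V_G = 4.78 − 3.74 = 1.04 V; V_SD = V_S − V_D = 4.78 − 4.38 = 0.4 V.
V_SG = 1.04 V < |V_tp| = 1.33 V, so the transistor is in cutoff.

Cutoff; I_D = 0 mA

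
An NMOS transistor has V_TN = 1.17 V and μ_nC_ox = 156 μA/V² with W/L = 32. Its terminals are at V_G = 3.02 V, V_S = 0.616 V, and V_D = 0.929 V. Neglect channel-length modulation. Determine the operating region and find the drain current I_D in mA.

Triode; I_D = 1.68 mA

V_GS = V_G − V_S = 3.02 − 0.616 = 2.4 V; V_DS = V_D − V_S = 0.929 − 0.616 = 0.313 V.
k_n = μ_nC_ox · (W/L) = 4.992 mA/V².
V_ov = V_GS − V_TN = 2.4 − 1.17 = 1.23 V.
Since V_DS = 0.313 V < V_ov = 1.23 V, the device is in the triode region.
I_D = k_n [V_ov · V_DS − ½ V_DS²] = 4.992 × [1.23 × 0.313 − 0.5 × 0.313²] = 1.68 mA.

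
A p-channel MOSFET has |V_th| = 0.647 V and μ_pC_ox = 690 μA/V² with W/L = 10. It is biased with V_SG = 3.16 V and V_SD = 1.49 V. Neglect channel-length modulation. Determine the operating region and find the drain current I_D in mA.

Triode; I_D = 18.2 mA

k_p = μ_pC_ox · (W/L) = 6.9 mA/V².
V_ov = V_SG − |V_th| = 3.16 − 0.647 = 2.51 V.
Since V_SD = 1.49 V < V_ov = 2.51 V, the device is in the triode region.
I_D = k_p [V_ov · V_SD − ½ V_SD²] = 6.9 × [2.51 × 1.49 − 0.5 × 1.49²] = 18.2 mA.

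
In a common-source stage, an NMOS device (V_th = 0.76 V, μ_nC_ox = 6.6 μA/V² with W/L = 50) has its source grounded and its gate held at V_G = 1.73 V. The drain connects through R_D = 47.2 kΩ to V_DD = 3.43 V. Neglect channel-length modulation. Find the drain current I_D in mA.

I_D = 0.0676 mA

V_GS = V_G = 1.73 V, so V_ov = 1.73 − 0.76 = 0.97 V.
k_n = μ_nC_ox · (W/L) = 0.33 mA/V².
Assume saturation: I_D = ½ k_n V_ov² = 0.5 × 0.33 × 0.97² = 0.155 mA, giving V_DS = V_DD − I_D R_D = 3.43 − 0.155 × 47.2 = -3.9 V.
But -3.9 V < V_ov = 0.97 V, so the device is actually in triode.
In triode I_D = k_n[V_ov V_DS − ½ V_DS²] and I_D = (V_DD − V_DS)/R_D. Equating: 7.79 V_DS² − 16.11 V_DS + 3.43 = 0, giving V_DS = 0.241 V (the root below V_ov).
I_D = (3.43 − 0.241) / 47.2 = 0.0676 mA.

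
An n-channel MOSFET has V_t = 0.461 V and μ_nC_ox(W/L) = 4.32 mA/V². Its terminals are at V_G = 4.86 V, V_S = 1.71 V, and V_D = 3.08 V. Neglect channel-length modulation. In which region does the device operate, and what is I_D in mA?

V_GS = V_G − V_S = 4.86 − 1.71 = 3.15 V; V_DS = V_D − V_S = 3.08 − 1.71 = 1.37 V.
V_ov = V_GS − V_t = 3.15 − 0.461 = 2.69 V.
Since V_DS = 1.37 V < V_ov = 2.69 V, the device is in the triode region.
I_D = k_n [V_ov · V_DS − ½ V_DS²] = 4.32 × [2.69 × 1.37 − 0.5 × 1.37²] = 11.9 mA.

Triode; I_D = 11.9 mA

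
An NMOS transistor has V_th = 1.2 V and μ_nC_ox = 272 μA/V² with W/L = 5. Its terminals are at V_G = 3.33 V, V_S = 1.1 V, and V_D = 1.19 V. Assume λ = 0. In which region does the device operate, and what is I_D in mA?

V_GS = V_G − V_S = 3.33 − 1.1 = 2.23 V; V_DS = V_D − V_S = 1.19 − 1.1 = 0.09 V.
k_n = μ_nC_ox · (W/L) = 1.36 mA/V².
V_ov = V_GS − V_th = 2.23 − 1.2 = 1.03 V.
Since V_DS = 0.09 V < V_ov = 1.03 V, the device is in the triode region.
I_D = k_n [V_ov · V_DS − ½ V_DS²] = 1.36 × [1.03 × 0.09 − 0.5 × 0.09²] = 0.121 mA.

Triode; I_D = 0.121 mA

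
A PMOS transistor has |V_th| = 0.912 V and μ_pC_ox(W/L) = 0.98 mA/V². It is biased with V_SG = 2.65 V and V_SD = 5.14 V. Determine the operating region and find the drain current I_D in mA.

V_ov = V_SG − |V_th| = 2.65 − 0.912 = 1.74 V.
Since V_SD = 5.14 V ≥ V_ov = 1.74 V, the device is in saturation.
I_D = ½ k_p V_ov² = 0.5 × 0.98 × 1.74² = 1.48 mA.

Saturation; I_D = 1.48 mA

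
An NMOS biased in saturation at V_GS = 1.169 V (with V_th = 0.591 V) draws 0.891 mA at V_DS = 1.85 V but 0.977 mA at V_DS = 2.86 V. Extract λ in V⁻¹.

With V_GS fixed, I_D ∝ (1 + λ V_DS) in saturation, so I_D2/I_D1 = (1 + λ V_DS2)/(1 + λ V_DS1).
0.977/0.891 = 1.097 = (1 + 2.86 λ)/(1 + 1.85 λ).
Solving: λ (I_D1 V_DS2 − I_D2 V_DS1) = I_D2 − I_D1, so λ = (0.977 − 0.891) / (0.891 × 2.86 − 0.977 × 1.85) = 0.086 / 0.741 = 0.116 V⁻¹.

λ = 0.116 V⁻¹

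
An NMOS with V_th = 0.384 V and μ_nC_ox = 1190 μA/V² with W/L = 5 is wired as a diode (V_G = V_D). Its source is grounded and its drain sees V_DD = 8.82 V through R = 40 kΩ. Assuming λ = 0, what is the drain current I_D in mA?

I_D = 0.204 mA

With gate tied to drain, V_GS = V_DS ≥ V_GS − V_th, so the device is in saturation.
k_n = μ_nC_ox · (W/L) = 5.95 mA/V².
KCL at the drain: ½ k_n (V_GS − V_th)² = (V_DD − V_GS)/R.
Let x = V_GS − 0.384. Then 119 x² + x − 8.436 = 0, giving x = 0.262 V (positive root), so V_GS = 0.646 V.
I_D = (V_DD − V_GS)/R = (8.82 − 0.646) / 40 = 0.204 mA.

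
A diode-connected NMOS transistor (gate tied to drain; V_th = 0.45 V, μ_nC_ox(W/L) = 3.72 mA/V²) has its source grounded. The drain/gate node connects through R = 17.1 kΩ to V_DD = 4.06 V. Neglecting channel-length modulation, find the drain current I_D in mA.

I_D = 0.192 mA

With gate tied to drain, V_GS = V_DS ≥ V_GS − V_th, so the device is in saturation.
KCL at the drain: ½ k_n (V_GS − V_th)² = (V_DD − V_GS)/R.
Let x = V_GS − 0.45. Then 31.8 x² + x − 3.61 = 0, giving x = 0.322 V (positive root), so V_GS = 0.772 V.
I_D = (V_DD − V_GS)/R = (4.06 − 0.772) / 17.1 = 0.192 mA.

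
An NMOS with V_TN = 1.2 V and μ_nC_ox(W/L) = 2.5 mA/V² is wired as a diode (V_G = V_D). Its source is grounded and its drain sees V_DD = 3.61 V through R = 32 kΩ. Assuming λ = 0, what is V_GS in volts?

With gate tied to drain, V_GS = V_DS ≥ V_GS − V_TN, so the device is in saturation.
KCL at the drain: ½ k_n (V_GS − V_TN)² = (V_DD − V_GS)/R.
Let x = V_GS − 1.2. Then 40 x² + x − 2.41 = 0, giving x = 0.233 V (positive root), so V_GS = 1.43 V.
I_D = (V_DD − V_GS)/R = (3.61 − 1.43) / 32 = 0.068 mA.

V_GS = 1.43 V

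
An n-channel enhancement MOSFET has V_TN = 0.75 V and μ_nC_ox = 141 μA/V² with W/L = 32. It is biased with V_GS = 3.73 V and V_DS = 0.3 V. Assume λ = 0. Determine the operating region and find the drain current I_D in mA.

k_n = μ_nC_ox · (W/L) = 4.512 mA/V².
V_ov = V_GS − V_TN = 3.73 − 0.75 = 2.98 V.
Since V_DS = 0.3 V < V_ov = 2.98 V, the device is in the triode region.
I_D = k_n [V_ov · V_DS − ½ V_DS²] = 4.512 × [2.98 × 0.3 − 0.5 × 0.3²] = 3.83 mA.

Triode; I_D = 3.83 mA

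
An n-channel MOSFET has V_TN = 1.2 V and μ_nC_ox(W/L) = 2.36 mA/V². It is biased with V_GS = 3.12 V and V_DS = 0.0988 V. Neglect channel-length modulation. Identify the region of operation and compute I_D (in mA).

Triode; I_D = 0.436 mA

V_ov = V_GS − V_TN = 3.12 − 1.2 = 1.92 V.
Since V_DS = 0.0988 V < V_ov = 1.92 V, the device is in the triode region.
I_D = k_n [V_ov · V_DS − ½ V_DS²] = 2.36 × [1.92 × 0.0988 − 0.5 × 0.0988²] = 0.436 mA.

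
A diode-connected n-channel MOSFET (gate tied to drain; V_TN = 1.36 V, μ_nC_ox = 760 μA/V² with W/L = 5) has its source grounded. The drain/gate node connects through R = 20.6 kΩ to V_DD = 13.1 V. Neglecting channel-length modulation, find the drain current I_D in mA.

With gate tied to drain, V_GS = V_DS ≥ V_GS − V_TN, so the device is in saturation.
k_n = μ_nC_ox · (W/L) = 3.8 mA/V².
KCL at the drain: ½ k_n (V_GS − V_TN)² = (V_DD − V_GS)/R.
Let x = V_GS − 1.36. Then 39.1 x² + x − 11.74 = 0, giving x = 0.535 V (positive root), so V_GS = 1.9 V.
I_D = (V_DD − V_GS)/R = (13.1 − 1.9) / 20.6 = 0.544 mA.

I_D = 0.544 mA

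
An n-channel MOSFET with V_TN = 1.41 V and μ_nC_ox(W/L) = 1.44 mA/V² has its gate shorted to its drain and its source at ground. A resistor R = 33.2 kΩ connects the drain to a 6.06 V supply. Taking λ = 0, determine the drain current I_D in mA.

I_D = 0.127 mA

With gate tied to drain, V_GS = V_DS ≥ V_GS − V_TN, so the device is in saturation.
KCL at the drain: ½ k_n (V_GS − V_TN)² = (V_DD − V_GS)/R.
Let x = V_GS − 1.41. Then 23.9 x² + x − 4.65 = 0, giving x = 0.421 V (positive root), so V_GS = 1.83 V.
I_D = (V_DD − V_GS)/R = (6.06 − 1.83) / 33.2 = 0.127 mA.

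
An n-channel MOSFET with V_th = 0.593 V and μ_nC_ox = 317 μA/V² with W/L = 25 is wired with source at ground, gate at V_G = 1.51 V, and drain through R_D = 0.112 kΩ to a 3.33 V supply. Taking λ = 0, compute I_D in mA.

V_GS = V_G = 1.51 V, so V_ov = 1.51 − 0.593 = 0.917 V.
k_n = μ_nC_ox · (W/L) = 7.925 mA/V².
Assume saturation: I_D = ½ k_n V_ov² = 0.5 × 7.925 × 0.917² = 3.33 mA, giving V_DS = V_DD − I_D R_D = 3.33 − 3.33 × 0.112 = 2.96 V.
V_DS = 2.96 V ≥ V_ov = 0.917 V, confirming saturation.

I_D = 3.33 mA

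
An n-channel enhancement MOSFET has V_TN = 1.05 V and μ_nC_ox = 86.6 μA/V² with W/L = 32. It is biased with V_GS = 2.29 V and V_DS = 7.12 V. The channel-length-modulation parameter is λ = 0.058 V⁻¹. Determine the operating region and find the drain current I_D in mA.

k_n = μ_nC_ox · (W/L) = 2.771 mA/V².
V_ov = V_GS − V_TN = 2.29 − 1.05 = 1.24 V.
Since V_DS = 7.12 V ≥ V_ov = 1.24 V, the device is in saturation.
I_D = ½ k_n V_ov² (1 + λ V_DS) = 0.5 × 2.771 × 1.24² × (1 + 0.058 × 7.12) = 3.01 mA.

Saturation; I_D = 3.01 mA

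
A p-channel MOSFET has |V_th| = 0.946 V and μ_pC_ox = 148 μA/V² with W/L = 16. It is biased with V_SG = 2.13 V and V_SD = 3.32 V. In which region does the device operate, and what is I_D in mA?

k_p = μ_pC_ox · (W/L) = 2.368 mA/V².
V_ov = V_SG − |V_th| = 2.13 − 0.946 = 1.18 V.
Since V_SD = 3.32 V ≥ V_ov = 1.18 V, the device is in saturation.
I_D = ½ k_p V_ov² = 0.5 × 2.368 × 1.18² = 1.66 mA.

Saturation; I_D = 1.66 mA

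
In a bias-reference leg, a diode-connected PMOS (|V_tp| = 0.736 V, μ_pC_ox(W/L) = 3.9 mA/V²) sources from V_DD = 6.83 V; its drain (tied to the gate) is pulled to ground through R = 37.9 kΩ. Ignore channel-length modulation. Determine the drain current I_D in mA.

I_D = 0.153 mA

With gate tied to drain, V_SG = V_SD ≥ V_SG − |V_tp|, so the device is in saturation.
KCL at the drain: ½ k_p (V_SG − |V_tp|)² = (V_DD − V_SG)/R.
Let x = V_SG − 0.736. Then 73.9 x² + x − 6.094 = 0, giving x = 0.28 V (positive root), so V_SG = 1.02 V.
I_D = (V_DD − V_SG)/R = (6.83 − 1.02) / 37.9 = 0.153 mA.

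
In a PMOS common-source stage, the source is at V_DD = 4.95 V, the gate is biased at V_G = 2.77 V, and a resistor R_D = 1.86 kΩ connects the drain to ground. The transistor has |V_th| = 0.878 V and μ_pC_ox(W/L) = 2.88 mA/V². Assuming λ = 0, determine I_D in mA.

I_D = 2.19 mA

V_SG = V_DD − V_G = 4.95 − 2.77 = 2.18 V, so V_ov = 2.18 − 0.878 = 1.3 V.
Assume saturation: I_D = ½ k_p V_ov² = 0.5 × 2.88 × 1.3² = 2.44 mA, giving V_SD = V_DD − I_D R_D = 4.95 − 2.44 × 1.86 = 0.41 V.
But 0.41 V < V_ov = 1.3 V, so the device is actually in triode.
In triode I_D = k_p[V_ov V_SD − ½ V_SD²] and I_D = (V_DD − V_SD)/R_D. Equating: 2.68 V_SD² − 7.975 V_SD + 4.95 = 0, giving V_SD = 0.882 V (the root below V_ov).
I_D = (4.95 − 0.882) / 1.86 = 2.19 mA.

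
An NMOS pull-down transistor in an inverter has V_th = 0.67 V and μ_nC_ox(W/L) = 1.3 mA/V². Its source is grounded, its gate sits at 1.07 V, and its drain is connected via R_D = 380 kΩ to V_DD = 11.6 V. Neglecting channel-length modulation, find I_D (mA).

I_D = 0.0304 mA

V_GS = V_G = 1.07 V, so V_ov = 1.07 − 0.67 = 0.4 V.
Assume saturation: I_D = ½ k_n V_ov² = 0.5 × 1.3 × 0.4² = 0.104 mA, giving V_DS = V_DD − I_D R_D = 11.6 − 0.104 × 380 = -27.9 V.
But -27.9 V < V_ov = 0.4 V, so the device is actually in triode.
In triode I_D = k_n[V_ov V_DS − ½ V_DS²] and I_D = (V_DD − V_DS)/R_D. Equating: 247 V_DS² − 198.6 V_DS + 11.6 = 0, giving V_DS = 0.0634 V (the root below V_ov).
I_D = (11.6 − 0.0634) / 380 = 0.0304 mA.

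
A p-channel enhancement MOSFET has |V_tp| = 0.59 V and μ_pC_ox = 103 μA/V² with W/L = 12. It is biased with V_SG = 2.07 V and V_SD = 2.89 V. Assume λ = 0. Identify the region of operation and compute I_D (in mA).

Saturation; I_D = 1.35 mA

k_p = μ_pC_ox · (W/L) = 1.236 mA/V².
V_ov = V_SG − |V_tp| = 2.07 − 0.59 = 1.48 V.
Since V_SD = 2.89 V ≥ V_ov = 1.48 V, the device is in saturation.
I_D = ½ k_p V_ov² = 0.5 × 1.236 × 1.48² = 1.35 mA.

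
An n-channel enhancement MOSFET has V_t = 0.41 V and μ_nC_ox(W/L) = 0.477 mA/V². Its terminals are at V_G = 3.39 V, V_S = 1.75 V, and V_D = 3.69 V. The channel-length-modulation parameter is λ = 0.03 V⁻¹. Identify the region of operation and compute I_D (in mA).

V_GS = V_G − V_S = 3.39 − 1.75 = 1.64 V; V_DS = V_D − V_S = 3.69 − 1.75 = 1.94 V.
V_ov = V_GS − V_t = 1.64 − 0.41 = 1.23 V.
Since V_DS = 1.94 V ≥ V_ov = 1.23 V, the device is in saturation.
I_D = ½ k_n V_ov² (1 + λ V_DS) = 0.5 × 0.477 × 1.23² × (1 + 0.03 × 1.94) = 0.382 mA.

Saturation; I_D = 0.382 mA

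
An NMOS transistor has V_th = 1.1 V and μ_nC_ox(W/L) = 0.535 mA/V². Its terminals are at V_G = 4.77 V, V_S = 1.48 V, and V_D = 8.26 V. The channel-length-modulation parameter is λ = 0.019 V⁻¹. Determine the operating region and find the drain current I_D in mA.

Saturation; I_D = 1.45 mA

V_GS = V_G − V_S = 4.77 − 1.48 = 3.29 V; V_DS = V_D − V_S = 8.26 − 1.48 = 6.78 V.
V_ov = V_GS − V_th = 3.29 − 1.1 = 2.19 V.
Since V_DS = 6.78 V ≥ V_ov = 2.19 V, the device is in saturation.
I_D = ½ k_n V_ov² (1 + λ V_DS) = 0.5 × 0.535 × 2.19² × (1 + 0.019 × 6.78) = 1.45 mA.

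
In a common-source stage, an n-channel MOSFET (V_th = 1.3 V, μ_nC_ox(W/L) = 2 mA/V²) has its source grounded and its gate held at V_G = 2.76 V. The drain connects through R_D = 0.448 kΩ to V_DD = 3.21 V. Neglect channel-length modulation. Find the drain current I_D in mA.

I_D = 2.13 mA

V_GS = V_G = 2.76 V, so V_ov = 2.76 − 1.3 = 1.46 V.
Assume saturation: I_D = ½ k_n V_ov² = 0.5 × 2 × 1.46² = 2.13 mA, giving V_DS = V_DD − I_D R_D = 3.21 − 2.13 × 0.448 = 2.26 V.
V_DS = 2.26 V ≥ V_ov = 1.46 V, confirming saturation.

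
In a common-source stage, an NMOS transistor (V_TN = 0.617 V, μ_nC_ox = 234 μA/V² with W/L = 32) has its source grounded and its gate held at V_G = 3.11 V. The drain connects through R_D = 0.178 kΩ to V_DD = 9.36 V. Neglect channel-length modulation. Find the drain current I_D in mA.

V_GS = V_G = 3.11 V, so V_ov = 3.11 − 0.617 = 2.49 V.
k_n = μ_nC_ox · (W/L) = 7.488 mA/V².
Assume saturation: I_D = ½ k_n V_ov² = 0.5 × 7.488 × 2.49² = 23.3 mA, giving V_DS = V_DD − I_D R_D = 9.36 − 23.3 × 0.178 = 5.22 V.
V_DS = 5.22 V ≥ V_ov = 2.49 V, confirming saturation.

I_D = 23.3 mA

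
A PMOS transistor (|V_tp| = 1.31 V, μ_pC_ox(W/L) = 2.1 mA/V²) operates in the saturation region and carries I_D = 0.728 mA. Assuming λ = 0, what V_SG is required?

In saturation I_D = ½ k_p (V_SG − |V_tp|)², so V_SG − |V_tp| = √(2 I_D / k_p) = √(2 × 0.728 / 2.1) = 0.833 V.
V_SG = 1.31 + 0.833 = 2.14 V.

V_SG = 2.14 V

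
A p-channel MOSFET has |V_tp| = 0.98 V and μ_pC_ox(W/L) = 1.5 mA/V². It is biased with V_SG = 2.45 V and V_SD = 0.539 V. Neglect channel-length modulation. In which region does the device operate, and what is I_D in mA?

Triode; I_D = 0.971 mA

V_ov = V_SG − |V_tp| = 2.45 − 0.98 = 1.47 V.
Since V_SD = 0.539 V < V_ov = 1.47 V, the device is in the triode region.
I_D = k_p [V_ov · V_SD − ½ V_SD²] = 1.5 × [1.47 × 0.539 − 0.5 × 0.539²] = 0.971 mA.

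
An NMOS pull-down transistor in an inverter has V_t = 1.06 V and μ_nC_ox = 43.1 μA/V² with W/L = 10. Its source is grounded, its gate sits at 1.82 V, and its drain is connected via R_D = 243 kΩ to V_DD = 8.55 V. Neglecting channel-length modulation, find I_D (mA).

V_GS = V_G = 1.82 V, so V_ov = 1.82 − 1.06 = 0.76 V.
k_n = μ_nC_ox · (W/L) = 0.431 mA/V².
Assume saturation: I_D = ½ k_n V_ov² = 0.5 × 0.431 × 0.76² = 0.124 mA, giving V_DS = V_DD − I_D R_D = 8.55 − 0.124 × 243 = -21.7 V.
But -21.7 V < V_ov = 0.76 V, so the device is actually in triode.
In triode I_D = k_n[V_ov V_DS − ½ V_DS²] and I_D = (V_DD − V_DS)/R_D. Equating: 52.4 V_DS² − 80.6 V_DS + 8.55 = 0, giving V_DS = 0.115 V (the root below V_ov).
I_D = (8.55 − 0.115) / 243 = 0.0347 mA.

I_D = 0.0347 mA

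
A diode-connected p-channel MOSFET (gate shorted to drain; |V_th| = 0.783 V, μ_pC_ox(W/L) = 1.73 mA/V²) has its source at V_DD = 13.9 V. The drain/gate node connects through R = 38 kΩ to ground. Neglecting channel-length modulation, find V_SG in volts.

V_SG = 1.40 V

With gate tied to drain, V_SG = V_SD ≥ V_SG − |V_th|, so the device is in saturation.
KCL at the drain: ½ k_p (V_SG − |V_th|)² = (V_DD − V_SG)/R.
Let x = V_SG − 0.783. Then 32.9 x² + x − 13.12 = 0, giving x = 0.617 V (positive root), so V_SG = 1.4 V.
I_D = (V_DD − V_SG)/R = (13.9 − 1.4) / 38 = 0.329 mA.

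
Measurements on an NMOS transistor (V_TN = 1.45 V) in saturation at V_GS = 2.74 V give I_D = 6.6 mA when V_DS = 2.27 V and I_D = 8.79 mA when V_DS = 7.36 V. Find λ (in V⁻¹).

λ = 0.0765 V⁻¹

With V_GS fixed, I_D ∝ (1 + λ V_DS) in saturation, so I_D2/I_D1 = (1 + λ V_DS2)/(1 + λ V_DS1).
8.79/6.6 = 1.332 = (1 + 7.36 λ)/(1 + 2.27 λ).
Solving: λ (I_D1 V_DS2 − I_D2 V_DS1) = I_D2 − I_D1, so λ = (8.79 − 6.6) / (6.6 × 7.36 − 8.79 × 2.27) = 2.19 / 28.6 = 0.0765 V⁻¹.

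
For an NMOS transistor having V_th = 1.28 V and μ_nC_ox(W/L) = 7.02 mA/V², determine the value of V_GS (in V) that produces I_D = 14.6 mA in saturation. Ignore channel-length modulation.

V_GS = 3.32 V

In saturation I_D = ½ k_n (V_GS − V_th)², so V_GS − V_th = √(2 I_D / k_n) = √(2 × 14.6 / 7.02) = 2.04 V.
V_GS = 1.28 + 2.04 = 3.32 V.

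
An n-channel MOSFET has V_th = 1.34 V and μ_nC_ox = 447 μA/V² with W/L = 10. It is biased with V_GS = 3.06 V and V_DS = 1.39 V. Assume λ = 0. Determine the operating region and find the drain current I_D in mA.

Triode; I_D = 6.37 mA

k_n = μ_nC_ox · (W/L) = 4.47 mA/V².
V_ov = V_GS − V_th = 3.06 − 1.34 = 1.72 V.
Since V_DS = 1.39 V < V_ov = 1.72 V, the device is in the triode region.
I_D = k_n [V_ov · V_DS − ½ V_DS²] = 4.47 × [1.72 × 1.39 − 0.5 × 1.39²] = 6.37 mA.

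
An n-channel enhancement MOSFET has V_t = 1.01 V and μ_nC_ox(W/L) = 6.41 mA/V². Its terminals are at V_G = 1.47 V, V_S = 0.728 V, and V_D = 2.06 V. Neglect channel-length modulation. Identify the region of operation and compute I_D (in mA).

Cutoff; I_D = 0 mA

V_GS = V_G − V_S = 1.47 − 0.728 = 0.742 V; V_DS = V_D − V_S = 2.06 − 0.728 = 1.33 V.
V_GS = 0.742 V < V_t = 1.01 V, so the transistor is in cutoff.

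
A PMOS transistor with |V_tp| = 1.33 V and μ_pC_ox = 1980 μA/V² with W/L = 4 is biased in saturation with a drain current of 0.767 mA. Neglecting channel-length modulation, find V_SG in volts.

k_p = μ_pC_ox · (W/L) = 7.92 mA/V².
In saturation I_D = ½ k_p (V_SG − |V_tp|)², so V_SG − |V_tp| = √(2 I_D / k_p) = √(2 × 0.767 / 7.92) = 0.44 V.
V_SG = 1.33 + 0.44 = 1.77 V.

V_SG = 1.77 V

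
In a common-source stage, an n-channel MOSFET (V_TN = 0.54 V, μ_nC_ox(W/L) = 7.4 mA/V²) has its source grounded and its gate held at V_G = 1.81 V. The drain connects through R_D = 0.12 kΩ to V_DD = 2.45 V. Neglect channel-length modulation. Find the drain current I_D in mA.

I_D = 5.97 mA

V_GS = V_G = 1.81 V, so V_ov = 1.81 − 0.54 = 1.27 V.
Assume saturation: I_D = ½ k_n V_ov² = 0.5 × 7.4 × 1.27² = 5.97 mA, giving V_DS = V_DD − I_D R_D = 2.45 − 5.97 × 0.12 = 1.73 V.
V_DS = 1.73 V ≥ V_ov = 1.27 V, confirming saturation.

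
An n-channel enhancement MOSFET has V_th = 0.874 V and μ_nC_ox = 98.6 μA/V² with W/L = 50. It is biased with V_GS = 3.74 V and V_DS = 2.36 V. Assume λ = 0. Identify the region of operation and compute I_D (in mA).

k_n = μ_nC_ox · (W/L) = 4.93 mA/V².
V_ov = V_GS − V_th = 3.74 − 0.874 = 2.87 V.
Since V_DS = 2.36 V < V_ov = 2.87 V, the device is in the triode region.
I_D = k_n [V_ov · V_DS − ½ V_DS²] = 4.93 × [2.87 × 2.36 − 0.5 × 2.36²] = 19.6 mA.

Triode; I_D = 19.6 mA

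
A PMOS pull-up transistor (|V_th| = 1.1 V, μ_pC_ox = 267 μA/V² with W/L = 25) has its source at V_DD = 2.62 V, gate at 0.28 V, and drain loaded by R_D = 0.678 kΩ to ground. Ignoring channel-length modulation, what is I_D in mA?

V_SG = V_DD − V_G = 2.62 − 0.28 = 2.34 V, so V_ov = 2.34 − 1.1 = 1.24 V.
k_p = μ_pC_ox · (W/L) = 6.675 mA/V².
Assume saturation: I_D = ½ k_p V_ov² = 0.5 × 6.675 × 1.24² = 5.13 mA, giving V_SD = V_DD − I_D R_D = 2.62 − 5.13 × 0.678 = -0.859 V.
But -0.859 V < V_ov = 1.24 V, so the device is actually in triode.
In triode I_D = k_p[V_ov V_SD − ½ V_SD²] and I_D = (V_DD − V_SD)/R_D. Equating: 2.26 V_SD² − 6.612 V_SD + 2.62 = 0, giving V_SD = 0.473 V (the root below V_ov).
I_D = (2.62 − 0.473) / 0.678 = 3.17 mA.

I_D = 3.17 mA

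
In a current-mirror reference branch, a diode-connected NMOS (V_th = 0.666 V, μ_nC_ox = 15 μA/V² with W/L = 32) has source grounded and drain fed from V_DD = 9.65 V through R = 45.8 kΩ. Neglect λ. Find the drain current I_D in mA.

I_D = 0.177 mA

With gate tied to drain, V_GS = V_DS ≥ V_GS − V_th, so the device is in saturation.
k_n = μ_nC_ox · (W/L) = 0.48 mA/V².
KCL at the drain: ½ k_n (V_GS − V_th)² = (V_DD − V_GS)/R.
Let x = V_GS − 0.666. Then 11 x² + x − 8.984 = 0, giving x = 0.86 V (positive root), so V_GS = 1.53 V.
I_D = (V_DD − V_GS)/R = (9.65 − 1.53) / 45.8 = 0.177 mA.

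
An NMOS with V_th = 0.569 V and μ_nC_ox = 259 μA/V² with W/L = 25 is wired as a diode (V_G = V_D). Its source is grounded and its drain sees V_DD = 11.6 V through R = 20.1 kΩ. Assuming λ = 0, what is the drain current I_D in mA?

I_D = 0.529 mA

With gate tied to drain, V_GS = V_DS ≥ V_GS − V_th, so the device is in saturation.
k_n = μ_nC_ox · (W/L) = 6.475 mA/V².
KCL at the drain: ½ k_n (V_GS − V_th)² = (V_DD − V_GS)/R.
Let x = V_GS − 0.569. Then 65.1 x² + x − 11.03 = 0, giving x = 0.404 V (positive root), so V_GS = 0.973 V.
I_D = (V_DD − V_GS)/R = (11.6 − 0.973) / 20.1 = 0.529 mA.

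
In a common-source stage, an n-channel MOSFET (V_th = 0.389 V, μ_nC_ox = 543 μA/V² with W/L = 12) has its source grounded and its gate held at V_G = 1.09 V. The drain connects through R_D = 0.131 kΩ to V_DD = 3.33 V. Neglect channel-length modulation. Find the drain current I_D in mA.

V_GS = V_G = 1.09 V, so V_ov = 1.09 − 0.389 = 0.701 V.
k_n = μ_nC_ox · (W/L) = 6.516 mA/V².
Assume saturation: I_D = ½ k_n V_ov² = 0.5 × 6.516 × 0.701² = 1.6 mA, giving V_DS = V_DD − I_D R_D = 3.33 − 1.6 × 0.131 = 3.12 V.
V_DS = 3.12 V ≥ V_ov = 0.701 V, confirming saturation.

I_D = 1.60 mA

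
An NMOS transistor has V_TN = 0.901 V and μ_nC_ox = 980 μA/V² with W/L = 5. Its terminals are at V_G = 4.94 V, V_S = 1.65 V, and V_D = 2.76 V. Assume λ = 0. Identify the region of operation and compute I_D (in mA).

Triode; I_D = 9.98 mA

V_GS = V_G − V_S = 4.94 − 1.65 = 3.29 V; V_DS = V_D − V_S = 2.76 − 1.65 = 1.11 V.
k_n = μ_nC_ox · (W/L) = 4.9 mA/V².
V_ov = V_GS − V_TN = 3.29 − 0.901 = 2.39 V.
Since V_DS = 1.11 V < V_ov = 2.39 V, the device is in the triode region.
I_D = k_n [V_ov · V_DS − ½ V_DS²] = 4.9 × [2.39 × 1.11 − 0.5 × 1.11²] = 9.98 mA.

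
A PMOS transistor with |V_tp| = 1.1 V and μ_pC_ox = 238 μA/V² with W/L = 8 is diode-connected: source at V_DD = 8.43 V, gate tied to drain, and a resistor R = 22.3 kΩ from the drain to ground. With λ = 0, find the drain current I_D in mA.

I_D = 0.303 mA

With gate tied to drain, V_SG = V_SD ≥ V_SG − |V_tp|, so the device is in saturation.
k_p = μ_pC_ox · (W/L) = 1.904 mA/V².
KCL at the drain: ½ k_p (V_SG − |V_tp|)² = (V_DD − V_SG)/R.
Let x = V_SG − 1.1. Then 21.2 x² + x − 7.33 = 0, giving x = 0.565 V (positive root), so V_SG = 1.66 V.
I_D = (V_DD − V_SG)/R = (8.43 − 1.66) / 22.3 = 0.303 mA.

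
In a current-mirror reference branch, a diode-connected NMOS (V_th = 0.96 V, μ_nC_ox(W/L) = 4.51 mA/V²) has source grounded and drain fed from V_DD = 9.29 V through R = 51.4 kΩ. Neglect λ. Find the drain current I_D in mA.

I_D = 0.157 mA

With gate tied to drain, V_GS = V_DS ≥ V_GS − V_th, so the device is in saturation.
KCL at the drain: ½ k_n (V_GS − V_th)² = (V_DD − V_GS)/R.
Let x = V_GS − 0.96. Then 116 x² + x − 8.33 = 0, giving x = 0.264 V (positive root), so V_GS = 1.22 V.
I_D = (V_DD − V_GS)/R = (9.29 − 1.22) / 51.4 = 0.157 mA.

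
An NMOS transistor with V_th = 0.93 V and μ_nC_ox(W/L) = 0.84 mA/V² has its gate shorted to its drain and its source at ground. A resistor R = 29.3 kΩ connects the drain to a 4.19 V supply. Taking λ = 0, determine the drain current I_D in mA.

I_D = 0.0950 mA

With gate tied to drain, V_GS = V_DS ≥ V_GS − V_th, so the device is in saturation.
KCL at the drain: ½ k_n (V_GS − V_th)² = (V_DD − V_GS)/R.
Let x = V_GS − 0.93. Then 12.3 x² + x − 3.26 = 0, giving x = 0.476 V (positive root), so V_GS = 1.41 V.
I_D = (V_DD − V_GS)/R = (4.19 − 1.41) / 29.3 = 0.095 mA.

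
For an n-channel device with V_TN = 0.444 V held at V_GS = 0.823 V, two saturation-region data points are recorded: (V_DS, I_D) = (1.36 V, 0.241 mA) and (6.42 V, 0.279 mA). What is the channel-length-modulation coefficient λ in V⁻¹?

λ = 0.0325 V⁻¹

With V_GS fixed, I_D ∝ (1 + λ V_DS) in saturation, so I_D2/I_D1 = (1 + λ V_DS2)/(1 + λ V_DS1).
0.279/0.241 = 1.158 = (1 + 6.42 λ)/(1 + 1.36 λ).
Solving: λ (I_D1 V_DS2 − I_D2 V_DS1) = I_D2 − I_D1, so λ = (0.279 − 0.241) / (0.241 × 6.42 − 0.279 × 1.36) = 0.038 / 1.17 = 0.0325 V⁻¹.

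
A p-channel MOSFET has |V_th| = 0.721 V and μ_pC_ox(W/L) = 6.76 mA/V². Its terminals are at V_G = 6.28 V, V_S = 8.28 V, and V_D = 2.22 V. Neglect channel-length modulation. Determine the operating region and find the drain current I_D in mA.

V_SG = V_S − V_G = 8.28 − 6.28 = 2 V; V_SD = V_S − V_D = 8.28 − 2.22 = 6.06 V.
V_ov = V_SG − |V_th| = 2 − 0.721 = 1.28 V.
Since V_SD = 6.06 V ≥ V_ov = 1.28 V, the device is in saturation.
I_D = ½ k_p V_ov² = 0.5 × 6.76 × 1.28² = 5.53 mA.

Saturation; I_D = 5.53 mA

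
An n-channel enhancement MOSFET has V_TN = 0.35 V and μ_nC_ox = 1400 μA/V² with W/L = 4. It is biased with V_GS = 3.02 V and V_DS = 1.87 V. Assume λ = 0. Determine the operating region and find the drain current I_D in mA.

k_n = μ_nC_ox · (W/L) = 5.6 mA/V².
V_ov = V_GS − V_TN = 3.02 − 0.35 = 2.67 V.
Since V_DS = 1.87 V < V_ov = 2.67 V, the device is in the triode region.
I_D = k_n [V_ov · V_DS − ½ V_DS²] = 5.6 × [2.67 × 1.87 − 0.5 × 1.87²] = 18.2 mA.

Triode; I_D = 18.2 mA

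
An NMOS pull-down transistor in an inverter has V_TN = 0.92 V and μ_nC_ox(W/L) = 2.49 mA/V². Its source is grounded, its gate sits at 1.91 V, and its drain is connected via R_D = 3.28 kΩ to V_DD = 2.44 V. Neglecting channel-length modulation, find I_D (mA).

V_GS = V_G = 1.91 V, so V_ov = 1.91 − 0.92 = 0.99 V.
Assume saturation: I_D = ½ k_n V_ov² = 0.5 × 2.49 × 0.99² = 1.22 mA, giving V_DS = V_DD − I_D R_D = 2.44 − 1.22 × 3.28 = -1.56 V.
But -1.56 V < V_ov = 0.99 V, so the device is actually in triode.
In triode I_D = k_n[V_ov V_DS − ½ V_DS²] and I_D = (V_DD − V_DS)/R_D. Equating: 4.08 V_DS² − 9.086 V_DS + 2.44 = 0, giving V_DS = 0.312 V (the root below V_ov).
I_D = (2.44 − 0.312) / 3.28 = 0.649 mA.

I_D = 0.649 mA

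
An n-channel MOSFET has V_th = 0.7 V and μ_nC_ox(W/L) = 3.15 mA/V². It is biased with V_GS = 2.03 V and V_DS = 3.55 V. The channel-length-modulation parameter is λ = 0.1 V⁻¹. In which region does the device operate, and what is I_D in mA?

Saturation; I_D = 3.78 mA

V_ov = V_GS − V_th = 2.03 − 0.7 = 1.33 V.
Since V_DS = 3.55 V ≥ V_ov = 1.33 V, the device is in saturation.
I_D = ½ k_n V_ov² (1 + λ V_DS) = 0.5 × 3.15 × 1.33² × (1 + 0.1 × 3.55) = 3.78 mA.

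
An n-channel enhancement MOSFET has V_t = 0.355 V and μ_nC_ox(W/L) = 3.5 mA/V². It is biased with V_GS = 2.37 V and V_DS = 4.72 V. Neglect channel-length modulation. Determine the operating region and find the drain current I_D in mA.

V_ov = V_GS − V_t = 2.37 − 0.355 = 2.02 V.
Since V_DS = 4.72 V ≥ V_ov = 2.02 V, the device is in saturation.
I_D = ½ k_n V_ov² = 0.5 × 3.5 × 2.02² = 7.11 mA.

Saturation; I_D = 7.11 mA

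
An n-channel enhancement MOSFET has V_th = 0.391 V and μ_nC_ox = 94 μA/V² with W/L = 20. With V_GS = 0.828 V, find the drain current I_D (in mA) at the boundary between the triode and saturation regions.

At the boundary V_DS = V_ov = V_GS − V_th = 0.828 − 0.391 = 0.437 V.
k_n = μ_nC_ox · (W/L) = 1.88 mA/V².
I_D = ½ k_n V_ov² = 0.5 × 1.88 × 0.437² = 0.18 mA.

I_D = 0.180 mA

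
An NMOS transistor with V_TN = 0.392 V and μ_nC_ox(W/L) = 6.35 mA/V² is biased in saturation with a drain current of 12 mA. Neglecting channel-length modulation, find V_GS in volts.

V_GS = 2.34 V

In saturation I_D = ½ k_n (V_GS − V_TN)², so V_GS − V_TN = √(2 I_D / k_n) = √(2 × 12 / 6.35) = 1.94 V.
V_GS = 0.392 + 1.94 = 2.34 V.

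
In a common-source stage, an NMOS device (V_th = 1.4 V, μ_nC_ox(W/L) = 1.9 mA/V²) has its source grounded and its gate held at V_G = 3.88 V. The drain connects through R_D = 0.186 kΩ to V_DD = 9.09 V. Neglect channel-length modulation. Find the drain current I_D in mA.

V_GS = V_G = 3.88 V, so V_ov = 3.88 − 1.4 = 2.48 V.
Assume saturation: I_D = ½ k_n V_ov² = 0.5 × 1.9 × 2.48² = 5.84 mA, giving V_DS = V_DD − I_D R_D = 9.09 − 5.84 × 0.186 = 8 V.
V_DS = 8 V ≥ V_ov = 2.48 V, confirming saturation.

I_D = 5.84 mA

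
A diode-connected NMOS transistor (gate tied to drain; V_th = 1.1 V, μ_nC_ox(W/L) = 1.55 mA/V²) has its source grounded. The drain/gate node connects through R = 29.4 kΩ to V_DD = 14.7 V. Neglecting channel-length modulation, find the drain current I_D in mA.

I_D = 0.437 mA

With gate tied to drain, V_GS = V_DS ≥ V_GS − V_th, so the device is in saturation.
KCL at the drain: ½ k_n (V_GS − V_th)² = (V_DD − V_GS)/R.
Let x = V_GS − 1.1. Then 22.8 x² + x − 13.6 = 0, giving x = 0.751 V (positive root), so V_GS = 1.85 V.
I_D = (V_DD − V_GS)/R = (14.7 − 1.85) / 29.4 = 0.437 mA.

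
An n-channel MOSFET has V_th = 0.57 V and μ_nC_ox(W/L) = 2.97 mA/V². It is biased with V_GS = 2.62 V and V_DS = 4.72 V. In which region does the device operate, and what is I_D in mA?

V_ov = V_GS − V_th = 2.62 − 0.57 = 2.05 V.
Since V_DS = 4.72 V ≥ V_ov = 2.05 V, the device is in saturation.
I_D = ½ k_n V_ov² = 0.5 × 2.97 × 2.05² = 6.24 mA.

Saturation; I_D = 6.24 mA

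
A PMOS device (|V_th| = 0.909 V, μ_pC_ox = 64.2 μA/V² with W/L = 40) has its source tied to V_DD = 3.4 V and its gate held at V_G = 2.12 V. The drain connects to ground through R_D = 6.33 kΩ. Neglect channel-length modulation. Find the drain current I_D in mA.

I_D = 0.177 mA

V_SG = V_DD − V_G = 3.4 − 2.12 = 1.28 V, so V_ov = 1.28 − 0.909 = 0.371 V.
k_p = μ_pC_ox · (W/L) = 2.568 mA/V².
Assume saturation: I_D = ½ k_p V_ov² = 0.5 × 2.568 × 0.371² = 0.177 mA, giving V_SD = V_DD − I_D R_D = 3.4 − 0.177 × 6.33 = 2.28 V.
V_SD = 2.28 V ≥ V_ov = 0.371 V, confirming saturation.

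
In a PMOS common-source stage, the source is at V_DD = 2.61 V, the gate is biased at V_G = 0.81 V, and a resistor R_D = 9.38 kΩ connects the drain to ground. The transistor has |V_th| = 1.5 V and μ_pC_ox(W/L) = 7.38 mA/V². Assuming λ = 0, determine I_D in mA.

I_D = 0.261 mA

V_SG = V_DD − V_G = 2.61 − 0.81 = 1.8 V, so V_ov = 1.8 − 1.5 = 0.3 V.
Assume saturation: I_D = ½ k_p V_ov² = 0.5 × 7.38 × 0.3² = 0.332 mA, giving V_SD = V_DD − I_D R_D = 2.61 − 0.332 × 9.38 = -0.505 V.
But -0.505 V < V_ov = 0.3 V, so the device is actually in triode.
In triode I_D = k_p[V_ov V_SD − ½ V_SD²] and I_D = (V_DD − V_SD)/R_D. Equating: 34.6 V_SD² − 21.77 V_SD + 2.61 = 0, giving V_SD = 0.161 V (the root below V_ov).
I_D = (2.61 − 0.161) / 9.38 = 0.261 mA.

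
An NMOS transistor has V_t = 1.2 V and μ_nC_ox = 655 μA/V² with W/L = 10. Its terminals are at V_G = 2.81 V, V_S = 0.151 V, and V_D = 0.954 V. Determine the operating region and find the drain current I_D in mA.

Triode; I_D = 5.56 mA

V_GS = V_G − V_S = 2.81 − 0.151 = 2.66 V; V_DS = V_D − V_S = 0.954 − 0.151 = 0.803 V.
k_n = μ_nC_ox · (W/L) = 6.55 mA/V².
V_ov = V_GS − V_t = 2.66 − 1.2 = 1.46 V.
Since V_DS = 0.803 V < V_ov = 1.46 V, the device is in the triode region.
I_D = k_n [V_ov · V_DS − ½ V_DS²] = 6.55 × [1.46 × 0.803 − 0.5 × 0.803²] = 5.56 mA.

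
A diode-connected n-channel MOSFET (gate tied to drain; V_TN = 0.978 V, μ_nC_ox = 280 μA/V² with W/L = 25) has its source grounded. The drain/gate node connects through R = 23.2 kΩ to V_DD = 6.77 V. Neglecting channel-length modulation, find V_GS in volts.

V_GS = 1.24 V

With gate tied to drain, V_GS = V_DS ≥ V_GS − V_TN, so the device is in saturation.
k_n = μ_nC_ox · (W/L) = 7 mA/V².
KCL at the drain: ½ k_n (V_GS − V_TN)² = (V_DD − V_GS)/R.
Let x = V_GS − 0.978. Then 81.2 x² + x − 5.792 = 0, giving x = 0.261 V (positive root), so V_GS = 1.24 V.
I_D = (V_DD − V_GS)/R = (6.77 − 1.24) / 23.2 = 0.238 mA.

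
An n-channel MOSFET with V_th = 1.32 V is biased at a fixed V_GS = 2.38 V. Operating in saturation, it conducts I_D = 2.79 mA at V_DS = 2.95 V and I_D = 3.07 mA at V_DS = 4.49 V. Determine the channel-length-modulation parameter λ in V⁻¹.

With V_GS fixed, I_D ∝ (1 + λ V_DS) in saturation, so I_D2/I_D1 = (1 + λ V_DS2)/(1 + λ V_DS1).
3.07/2.79 = 1.1 = (1 + 4.49 λ)/(1 + 2.95 λ).
Solving: λ (I_D1 V_DS2 − I_D2 V_DS1) = I_D2 − I_D1, so λ = (3.07 − 2.79) / (2.79 × 4.49 − 3.07 × 2.95) = 0.28 / 3.47 = 0.0807 V⁻¹.

λ = 0.0807 V⁻¹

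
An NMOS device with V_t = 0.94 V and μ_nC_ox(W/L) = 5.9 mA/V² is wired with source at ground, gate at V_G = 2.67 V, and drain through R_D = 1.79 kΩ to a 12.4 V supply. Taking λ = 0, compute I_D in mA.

I_D = 6.46 mA

V_GS = V_G = 2.67 V, so V_ov = 2.67 − 0.94 = 1.73 V.
Assume saturation: I_D = ½ k_n V_ov² = 0.5 × 5.9 × 1.73² = 8.83 mA, giving V_DS = V_DD − I_D R_D = 12.4 − 8.83 × 1.79 = -3.4 V.
But -3.4 V < V_ov = 1.73 V, so the device is actually in triode.
In triode I_D = k_n[V_ov V_DS − ½ V_DS²] and I_D = (V_DD − V_DS)/R_D. Equating: 5.28 V_DS² − 19.27 V_DS + 12.4 = 0, giving V_DS = 0.834 V (the root below V_ov).
I_D = (12.4 − 0.834) / 1.79 = 6.46 mA.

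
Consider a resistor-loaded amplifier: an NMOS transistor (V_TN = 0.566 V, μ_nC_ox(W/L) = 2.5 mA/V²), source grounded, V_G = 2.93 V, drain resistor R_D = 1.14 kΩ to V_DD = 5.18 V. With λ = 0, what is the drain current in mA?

V_GS = V_G = 2.93 V, so V_ov = 2.93 − 0.566 = 2.36 V.
Assume saturation: I_D = ½ k_n V_ov² = 0.5 × 2.5 × 2.36² = 6.99 mA, giving V_DS = V_DD − I_D R_D = 5.18 − 6.99 × 1.14 = -2.78 V.
But -2.78 V < V_ov = 2.36 V, so the device is actually in triode.
In triode I_D = k_n[V_ov V_DS − ½ V_DS²] and I_D = (V_DD − V_DS)/R_D. Equating: 1.42 V_DS² − 7.737 V_DS + 5.18 = 0, giving V_DS = 0.782 V (the root below V_ov).
I_D = (5.18 − 0.782) / 1.14 = 3.86 mA.

I_D = 3.86 mA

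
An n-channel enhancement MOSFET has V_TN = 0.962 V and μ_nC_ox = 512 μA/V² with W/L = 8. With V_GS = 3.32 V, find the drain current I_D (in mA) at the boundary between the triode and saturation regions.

I_D = 11.4 mA

At the boundary V_DS = V_ov = V_GS − V_TN = 3.32 − 0.962 = 2.36 V.
k_n = μ_nC_ox · (W/L) = 4.096 mA/V².
I_D = ½ k_n V_ov² = 0.5 × 4.096 × 2.36² = 11.4 mA.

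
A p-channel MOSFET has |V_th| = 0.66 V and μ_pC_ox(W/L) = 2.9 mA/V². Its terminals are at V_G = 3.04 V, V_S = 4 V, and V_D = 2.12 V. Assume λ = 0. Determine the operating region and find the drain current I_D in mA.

V_SG = V_S − V_G = 4 − 3.04 = 0.96 V; V_SD = V_S − V_D = 4 − 2.12 = 1.88 V.
V_ov = V_SG − |V_th| = 0.96 − 0.66 = 0.3 V.
Since V_SD = 1.88 V ≥ V_ov = 0.3 V, the device is in saturation.
I_D = ½ k_p V_ov² = 0.5 × 2.9 × 0.3² = 0.13 mA.

Saturation; I_D = 0.130 mA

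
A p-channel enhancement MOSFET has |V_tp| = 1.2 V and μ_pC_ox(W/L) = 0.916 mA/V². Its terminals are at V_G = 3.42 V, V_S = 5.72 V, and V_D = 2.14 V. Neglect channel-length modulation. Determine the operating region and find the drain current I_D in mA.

V_SG = V_S − V_G = 5.72 − 3.42 = 2.3 V; V_SD = V_S − V_D = 5.72 − 2.14 = 3.58 V.
V_ov = V_SG − |V_tp| = 2.3 − 1.2 = 1.1 V.
Since V_SD = 3.58 V ≥ V_ov = 1.1 V, the device is in saturation.
I_D = ½ k_p V_ov² = 0.5 × 0.916 × 1.1² = 0.554 mA.

Saturation; I_D = 0.554 mA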